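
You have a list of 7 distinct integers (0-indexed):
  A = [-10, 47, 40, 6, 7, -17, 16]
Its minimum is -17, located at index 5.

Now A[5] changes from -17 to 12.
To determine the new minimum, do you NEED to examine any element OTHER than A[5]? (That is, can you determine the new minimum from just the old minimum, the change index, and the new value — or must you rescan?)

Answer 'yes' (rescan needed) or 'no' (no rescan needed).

Old min = -17 at index 5
Change at index 5: -17 -> 12
Index 5 WAS the min and new value 12 > old min -17. Must rescan other elements to find the new min.
Needs rescan: yes

Answer: yes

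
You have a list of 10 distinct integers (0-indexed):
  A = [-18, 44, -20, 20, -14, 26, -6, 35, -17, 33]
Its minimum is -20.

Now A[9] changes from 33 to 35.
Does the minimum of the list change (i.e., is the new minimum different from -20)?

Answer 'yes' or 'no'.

Old min = -20
Change: A[9] 33 -> 35
Changed element was NOT the min; min changes only if 35 < -20.
New min = -20; changed? no

Answer: no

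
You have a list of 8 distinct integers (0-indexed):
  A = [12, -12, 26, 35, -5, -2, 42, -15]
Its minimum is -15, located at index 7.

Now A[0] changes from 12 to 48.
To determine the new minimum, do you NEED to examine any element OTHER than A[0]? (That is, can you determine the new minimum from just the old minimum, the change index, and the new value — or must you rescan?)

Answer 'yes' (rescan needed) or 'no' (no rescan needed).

Old min = -15 at index 7
Change at index 0: 12 -> 48
Index 0 was NOT the min. New min = min(-15, 48). No rescan of other elements needed.
Needs rescan: no

Answer: no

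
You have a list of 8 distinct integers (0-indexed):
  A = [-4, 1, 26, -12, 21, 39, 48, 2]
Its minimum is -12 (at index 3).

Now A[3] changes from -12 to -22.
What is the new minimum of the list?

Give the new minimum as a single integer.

Old min = -12 (at index 3)
Change: A[3] -12 -> -22
Changed element WAS the min. Need to check: is -22 still <= all others?
  Min of remaining elements: -4
  New min = min(-22, -4) = -22

Answer: -22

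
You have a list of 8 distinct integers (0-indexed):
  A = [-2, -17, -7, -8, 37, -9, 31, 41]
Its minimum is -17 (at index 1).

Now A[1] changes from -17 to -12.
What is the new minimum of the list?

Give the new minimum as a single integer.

Old min = -17 (at index 1)
Change: A[1] -17 -> -12
Changed element WAS the min. Need to check: is -12 still <= all others?
  Min of remaining elements: -9
  New min = min(-12, -9) = -12

Answer: -12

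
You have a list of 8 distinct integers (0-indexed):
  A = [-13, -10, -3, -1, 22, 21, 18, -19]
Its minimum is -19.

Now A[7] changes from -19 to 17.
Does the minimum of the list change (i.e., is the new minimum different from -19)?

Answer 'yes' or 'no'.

Answer: yes

Derivation:
Old min = -19
Change: A[7] -19 -> 17
Changed element was the min; new min must be rechecked.
New min = -13; changed? yes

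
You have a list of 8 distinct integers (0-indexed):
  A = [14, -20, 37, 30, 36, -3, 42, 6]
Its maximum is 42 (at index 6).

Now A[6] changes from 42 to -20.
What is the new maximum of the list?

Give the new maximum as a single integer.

Answer: 37

Derivation:
Old max = 42 (at index 6)
Change: A[6] 42 -> -20
Changed element WAS the max -> may need rescan.
  Max of remaining elements: 37
  New max = max(-20, 37) = 37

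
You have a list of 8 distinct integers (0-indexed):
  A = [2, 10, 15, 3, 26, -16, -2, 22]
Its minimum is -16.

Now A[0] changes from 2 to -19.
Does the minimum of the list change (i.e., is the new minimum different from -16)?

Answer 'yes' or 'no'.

Old min = -16
Change: A[0] 2 -> -19
Changed element was NOT the min; min changes only if -19 < -16.
New min = -19; changed? yes

Answer: yes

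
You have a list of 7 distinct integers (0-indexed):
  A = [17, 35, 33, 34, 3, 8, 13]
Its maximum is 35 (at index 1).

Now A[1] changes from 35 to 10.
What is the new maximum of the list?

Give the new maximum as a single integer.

Old max = 35 (at index 1)
Change: A[1] 35 -> 10
Changed element WAS the max -> may need rescan.
  Max of remaining elements: 34
  New max = max(10, 34) = 34

Answer: 34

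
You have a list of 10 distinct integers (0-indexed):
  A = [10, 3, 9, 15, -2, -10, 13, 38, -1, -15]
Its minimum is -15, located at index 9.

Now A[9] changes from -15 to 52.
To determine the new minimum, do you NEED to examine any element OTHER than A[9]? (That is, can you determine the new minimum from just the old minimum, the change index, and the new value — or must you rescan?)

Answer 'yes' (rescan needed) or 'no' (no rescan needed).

Old min = -15 at index 9
Change at index 9: -15 -> 52
Index 9 WAS the min and new value 52 > old min -15. Must rescan other elements to find the new min.
Needs rescan: yes

Answer: yes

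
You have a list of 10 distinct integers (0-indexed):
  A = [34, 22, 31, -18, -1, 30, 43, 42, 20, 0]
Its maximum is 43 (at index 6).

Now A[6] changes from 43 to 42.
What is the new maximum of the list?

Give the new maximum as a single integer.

Answer: 42

Derivation:
Old max = 43 (at index 6)
Change: A[6] 43 -> 42
Changed element WAS the max -> may need rescan.
  Max of remaining elements: 42
  New max = max(42, 42) = 42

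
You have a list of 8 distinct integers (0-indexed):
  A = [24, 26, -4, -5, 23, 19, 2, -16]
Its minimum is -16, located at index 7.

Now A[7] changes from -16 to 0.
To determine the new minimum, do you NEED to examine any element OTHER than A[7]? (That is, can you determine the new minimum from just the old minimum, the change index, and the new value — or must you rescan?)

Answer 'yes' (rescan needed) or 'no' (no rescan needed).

Answer: yes

Derivation:
Old min = -16 at index 7
Change at index 7: -16 -> 0
Index 7 WAS the min and new value 0 > old min -16. Must rescan other elements to find the new min.
Needs rescan: yes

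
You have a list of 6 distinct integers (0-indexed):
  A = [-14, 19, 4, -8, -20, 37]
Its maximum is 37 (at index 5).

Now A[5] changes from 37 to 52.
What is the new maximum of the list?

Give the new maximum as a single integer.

Answer: 52

Derivation:
Old max = 37 (at index 5)
Change: A[5] 37 -> 52
Changed element WAS the max -> may need rescan.
  Max of remaining elements: 19
  New max = max(52, 19) = 52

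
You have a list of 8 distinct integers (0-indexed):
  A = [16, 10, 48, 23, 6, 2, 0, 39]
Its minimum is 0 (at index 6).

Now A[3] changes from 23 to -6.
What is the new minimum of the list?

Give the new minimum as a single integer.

Answer: -6

Derivation:
Old min = 0 (at index 6)
Change: A[3] 23 -> -6
Changed element was NOT the old min.
  New min = min(old_min, new_val) = min(0, -6) = -6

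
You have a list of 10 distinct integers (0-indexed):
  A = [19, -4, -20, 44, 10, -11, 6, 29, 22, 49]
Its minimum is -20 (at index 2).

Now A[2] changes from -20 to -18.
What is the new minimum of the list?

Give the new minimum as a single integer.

Answer: -18

Derivation:
Old min = -20 (at index 2)
Change: A[2] -20 -> -18
Changed element WAS the min. Need to check: is -18 still <= all others?
  Min of remaining elements: -11
  New min = min(-18, -11) = -18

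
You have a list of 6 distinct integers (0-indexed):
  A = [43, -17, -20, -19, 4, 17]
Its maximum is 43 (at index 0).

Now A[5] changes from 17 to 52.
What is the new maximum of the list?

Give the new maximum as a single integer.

Old max = 43 (at index 0)
Change: A[5] 17 -> 52
Changed element was NOT the old max.
  New max = max(old_max, new_val) = max(43, 52) = 52

Answer: 52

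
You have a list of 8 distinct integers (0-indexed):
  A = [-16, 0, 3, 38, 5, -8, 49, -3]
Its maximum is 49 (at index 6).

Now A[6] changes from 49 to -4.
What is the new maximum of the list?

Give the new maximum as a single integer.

Answer: 38

Derivation:
Old max = 49 (at index 6)
Change: A[6] 49 -> -4
Changed element WAS the max -> may need rescan.
  Max of remaining elements: 38
  New max = max(-4, 38) = 38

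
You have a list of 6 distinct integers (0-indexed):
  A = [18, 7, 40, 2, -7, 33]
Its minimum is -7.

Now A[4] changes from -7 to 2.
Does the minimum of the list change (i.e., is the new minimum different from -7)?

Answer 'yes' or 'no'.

Answer: yes

Derivation:
Old min = -7
Change: A[4] -7 -> 2
Changed element was the min; new min must be rechecked.
New min = 2; changed? yes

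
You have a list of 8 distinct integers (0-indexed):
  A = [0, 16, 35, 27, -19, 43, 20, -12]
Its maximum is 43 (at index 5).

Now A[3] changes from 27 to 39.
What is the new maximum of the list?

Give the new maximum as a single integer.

Old max = 43 (at index 5)
Change: A[3] 27 -> 39
Changed element was NOT the old max.
  New max = max(old_max, new_val) = max(43, 39) = 43

Answer: 43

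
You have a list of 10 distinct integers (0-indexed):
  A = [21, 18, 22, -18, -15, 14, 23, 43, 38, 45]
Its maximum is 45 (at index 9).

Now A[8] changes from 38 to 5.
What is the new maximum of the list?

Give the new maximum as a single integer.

Answer: 45

Derivation:
Old max = 45 (at index 9)
Change: A[8] 38 -> 5
Changed element was NOT the old max.
  New max = max(old_max, new_val) = max(45, 5) = 45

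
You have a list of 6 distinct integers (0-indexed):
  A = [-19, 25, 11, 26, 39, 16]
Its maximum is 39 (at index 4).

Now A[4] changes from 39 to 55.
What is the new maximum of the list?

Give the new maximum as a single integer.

Old max = 39 (at index 4)
Change: A[4] 39 -> 55
Changed element WAS the max -> may need rescan.
  Max of remaining elements: 26
  New max = max(55, 26) = 55

Answer: 55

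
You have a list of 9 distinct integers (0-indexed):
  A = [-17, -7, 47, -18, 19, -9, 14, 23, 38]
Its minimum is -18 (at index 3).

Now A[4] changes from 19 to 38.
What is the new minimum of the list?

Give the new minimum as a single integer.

Answer: -18

Derivation:
Old min = -18 (at index 3)
Change: A[4] 19 -> 38
Changed element was NOT the old min.
  New min = min(old_min, new_val) = min(-18, 38) = -18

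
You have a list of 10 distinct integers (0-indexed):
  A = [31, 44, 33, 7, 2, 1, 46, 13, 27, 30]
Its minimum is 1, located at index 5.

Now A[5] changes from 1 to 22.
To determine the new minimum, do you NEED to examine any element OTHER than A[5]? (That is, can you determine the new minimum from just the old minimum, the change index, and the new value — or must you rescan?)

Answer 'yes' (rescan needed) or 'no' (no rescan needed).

Old min = 1 at index 5
Change at index 5: 1 -> 22
Index 5 WAS the min and new value 22 > old min 1. Must rescan other elements to find the new min.
Needs rescan: yes

Answer: yes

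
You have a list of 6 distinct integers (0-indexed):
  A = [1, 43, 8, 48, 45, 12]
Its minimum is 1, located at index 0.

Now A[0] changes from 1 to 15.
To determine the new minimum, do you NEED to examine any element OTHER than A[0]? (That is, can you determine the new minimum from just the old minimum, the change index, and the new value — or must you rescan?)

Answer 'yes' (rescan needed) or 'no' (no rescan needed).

Old min = 1 at index 0
Change at index 0: 1 -> 15
Index 0 WAS the min and new value 15 > old min 1. Must rescan other elements to find the new min.
Needs rescan: yes

Answer: yes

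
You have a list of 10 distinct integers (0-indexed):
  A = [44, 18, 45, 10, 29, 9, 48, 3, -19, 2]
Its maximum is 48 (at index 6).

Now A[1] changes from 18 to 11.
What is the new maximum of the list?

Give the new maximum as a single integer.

Old max = 48 (at index 6)
Change: A[1] 18 -> 11
Changed element was NOT the old max.
  New max = max(old_max, new_val) = max(48, 11) = 48

Answer: 48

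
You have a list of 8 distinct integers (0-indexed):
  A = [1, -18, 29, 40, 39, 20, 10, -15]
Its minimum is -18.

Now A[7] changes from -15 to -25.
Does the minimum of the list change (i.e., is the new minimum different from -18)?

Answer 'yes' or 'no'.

Old min = -18
Change: A[7] -15 -> -25
Changed element was NOT the min; min changes only if -25 < -18.
New min = -25; changed? yes

Answer: yes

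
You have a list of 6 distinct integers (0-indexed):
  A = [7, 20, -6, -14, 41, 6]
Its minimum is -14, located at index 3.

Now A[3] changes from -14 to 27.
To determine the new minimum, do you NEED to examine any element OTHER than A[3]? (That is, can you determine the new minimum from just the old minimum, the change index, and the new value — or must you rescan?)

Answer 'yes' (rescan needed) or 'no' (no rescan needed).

Answer: yes

Derivation:
Old min = -14 at index 3
Change at index 3: -14 -> 27
Index 3 WAS the min and new value 27 > old min -14. Must rescan other elements to find the new min.
Needs rescan: yes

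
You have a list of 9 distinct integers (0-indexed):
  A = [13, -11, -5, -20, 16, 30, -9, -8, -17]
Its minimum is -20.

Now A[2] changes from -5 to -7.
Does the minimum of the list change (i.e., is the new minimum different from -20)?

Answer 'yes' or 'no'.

Answer: no

Derivation:
Old min = -20
Change: A[2] -5 -> -7
Changed element was NOT the min; min changes only if -7 < -20.
New min = -20; changed? no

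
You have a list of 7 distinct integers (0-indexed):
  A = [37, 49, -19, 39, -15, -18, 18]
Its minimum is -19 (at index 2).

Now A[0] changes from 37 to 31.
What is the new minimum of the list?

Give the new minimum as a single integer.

Answer: -19

Derivation:
Old min = -19 (at index 2)
Change: A[0] 37 -> 31
Changed element was NOT the old min.
  New min = min(old_min, new_val) = min(-19, 31) = -19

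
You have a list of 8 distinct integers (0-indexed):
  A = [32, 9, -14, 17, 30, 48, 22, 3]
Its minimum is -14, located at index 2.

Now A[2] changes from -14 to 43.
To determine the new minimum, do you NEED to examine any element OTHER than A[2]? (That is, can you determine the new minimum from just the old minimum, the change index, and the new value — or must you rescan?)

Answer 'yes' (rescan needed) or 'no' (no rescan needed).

Answer: yes

Derivation:
Old min = -14 at index 2
Change at index 2: -14 -> 43
Index 2 WAS the min and new value 43 > old min -14. Must rescan other elements to find the new min.
Needs rescan: yes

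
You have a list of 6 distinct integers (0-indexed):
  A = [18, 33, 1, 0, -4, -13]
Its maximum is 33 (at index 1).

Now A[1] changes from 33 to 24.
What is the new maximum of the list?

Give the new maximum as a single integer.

Answer: 24

Derivation:
Old max = 33 (at index 1)
Change: A[1] 33 -> 24
Changed element WAS the max -> may need rescan.
  Max of remaining elements: 18
  New max = max(24, 18) = 24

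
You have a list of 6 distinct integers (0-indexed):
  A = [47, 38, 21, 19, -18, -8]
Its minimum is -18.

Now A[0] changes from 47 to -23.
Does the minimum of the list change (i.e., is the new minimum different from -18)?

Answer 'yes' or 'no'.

Old min = -18
Change: A[0] 47 -> -23
Changed element was NOT the min; min changes only if -23 < -18.
New min = -23; changed? yes

Answer: yes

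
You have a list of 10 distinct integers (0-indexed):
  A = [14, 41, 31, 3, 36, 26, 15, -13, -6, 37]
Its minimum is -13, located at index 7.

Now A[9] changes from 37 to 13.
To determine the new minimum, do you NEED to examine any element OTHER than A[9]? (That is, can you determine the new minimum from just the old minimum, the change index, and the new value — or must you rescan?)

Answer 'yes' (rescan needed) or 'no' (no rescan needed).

Answer: no

Derivation:
Old min = -13 at index 7
Change at index 9: 37 -> 13
Index 9 was NOT the min. New min = min(-13, 13). No rescan of other elements needed.
Needs rescan: no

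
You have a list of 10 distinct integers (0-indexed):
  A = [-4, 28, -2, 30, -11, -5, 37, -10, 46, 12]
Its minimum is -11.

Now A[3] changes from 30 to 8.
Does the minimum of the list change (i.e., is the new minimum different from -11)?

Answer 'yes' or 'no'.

Old min = -11
Change: A[3] 30 -> 8
Changed element was NOT the min; min changes only if 8 < -11.
New min = -11; changed? no

Answer: no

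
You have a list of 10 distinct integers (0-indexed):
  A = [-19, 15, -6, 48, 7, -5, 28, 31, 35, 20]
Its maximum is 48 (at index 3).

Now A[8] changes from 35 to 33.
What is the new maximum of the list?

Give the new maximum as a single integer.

Answer: 48

Derivation:
Old max = 48 (at index 3)
Change: A[8] 35 -> 33
Changed element was NOT the old max.
  New max = max(old_max, new_val) = max(48, 33) = 48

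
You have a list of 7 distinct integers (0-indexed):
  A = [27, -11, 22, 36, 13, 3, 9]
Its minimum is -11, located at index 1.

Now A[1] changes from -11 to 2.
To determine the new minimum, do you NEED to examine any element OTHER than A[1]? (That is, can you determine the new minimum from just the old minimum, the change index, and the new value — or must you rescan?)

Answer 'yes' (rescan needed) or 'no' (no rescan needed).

Answer: yes

Derivation:
Old min = -11 at index 1
Change at index 1: -11 -> 2
Index 1 WAS the min and new value 2 > old min -11. Must rescan other elements to find the new min.
Needs rescan: yes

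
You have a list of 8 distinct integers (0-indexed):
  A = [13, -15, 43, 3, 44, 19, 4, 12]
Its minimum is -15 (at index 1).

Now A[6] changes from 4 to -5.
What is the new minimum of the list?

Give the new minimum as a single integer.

Answer: -15

Derivation:
Old min = -15 (at index 1)
Change: A[6] 4 -> -5
Changed element was NOT the old min.
  New min = min(old_min, new_val) = min(-15, -5) = -15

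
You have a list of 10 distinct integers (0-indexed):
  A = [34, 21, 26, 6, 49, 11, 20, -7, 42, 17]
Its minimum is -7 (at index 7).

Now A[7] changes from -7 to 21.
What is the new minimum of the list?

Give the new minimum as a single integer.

Answer: 6

Derivation:
Old min = -7 (at index 7)
Change: A[7] -7 -> 21
Changed element WAS the min. Need to check: is 21 still <= all others?
  Min of remaining elements: 6
  New min = min(21, 6) = 6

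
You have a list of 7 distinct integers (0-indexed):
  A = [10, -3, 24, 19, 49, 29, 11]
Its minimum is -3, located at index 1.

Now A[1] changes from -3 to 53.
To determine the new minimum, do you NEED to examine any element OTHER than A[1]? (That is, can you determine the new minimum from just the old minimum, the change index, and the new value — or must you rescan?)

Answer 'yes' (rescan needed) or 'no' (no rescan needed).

Old min = -3 at index 1
Change at index 1: -3 -> 53
Index 1 WAS the min and new value 53 > old min -3. Must rescan other elements to find the new min.
Needs rescan: yes

Answer: yes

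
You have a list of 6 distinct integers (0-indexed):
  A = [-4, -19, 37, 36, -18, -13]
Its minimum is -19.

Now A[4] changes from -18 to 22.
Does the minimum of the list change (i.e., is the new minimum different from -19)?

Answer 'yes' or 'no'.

Answer: no

Derivation:
Old min = -19
Change: A[4] -18 -> 22
Changed element was NOT the min; min changes only if 22 < -19.
New min = -19; changed? no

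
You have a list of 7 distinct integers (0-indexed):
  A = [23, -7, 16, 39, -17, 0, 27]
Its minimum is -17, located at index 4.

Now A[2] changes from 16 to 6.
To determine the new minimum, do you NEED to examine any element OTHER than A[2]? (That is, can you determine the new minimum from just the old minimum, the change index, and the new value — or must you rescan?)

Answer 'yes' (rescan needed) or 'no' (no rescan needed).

Answer: no

Derivation:
Old min = -17 at index 4
Change at index 2: 16 -> 6
Index 2 was NOT the min. New min = min(-17, 6). No rescan of other elements needed.
Needs rescan: no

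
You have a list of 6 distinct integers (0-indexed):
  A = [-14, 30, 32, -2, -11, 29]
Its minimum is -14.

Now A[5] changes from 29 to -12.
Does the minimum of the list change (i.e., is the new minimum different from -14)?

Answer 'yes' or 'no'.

Old min = -14
Change: A[5] 29 -> -12
Changed element was NOT the min; min changes only if -12 < -14.
New min = -14; changed? no

Answer: no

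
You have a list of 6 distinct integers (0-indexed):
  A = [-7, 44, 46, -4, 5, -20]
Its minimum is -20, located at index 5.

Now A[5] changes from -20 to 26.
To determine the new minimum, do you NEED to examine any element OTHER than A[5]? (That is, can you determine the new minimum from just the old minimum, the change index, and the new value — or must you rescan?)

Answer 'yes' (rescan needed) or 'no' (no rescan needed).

Old min = -20 at index 5
Change at index 5: -20 -> 26
Index 5 WAS the min and new value 26 > old min -20. Must rescan other elements to find the new min.
Needs rescan: yes

Answer: yes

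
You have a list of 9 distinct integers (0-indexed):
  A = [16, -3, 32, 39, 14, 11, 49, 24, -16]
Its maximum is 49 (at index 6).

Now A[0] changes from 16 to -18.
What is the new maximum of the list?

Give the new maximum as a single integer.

Old max = 49 (at index 6)
Change: A[0] 16 -> -18
Changed element was NOT the old max.
  New max = max(old_max, new_val) = max(49, -18) = 49

Answer: 49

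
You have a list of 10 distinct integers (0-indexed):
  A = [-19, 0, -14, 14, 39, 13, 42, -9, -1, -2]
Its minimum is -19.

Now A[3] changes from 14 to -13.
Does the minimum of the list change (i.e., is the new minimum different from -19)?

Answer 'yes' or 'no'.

Old min = -19
Change: A[3] 14 -> -13
Changed element was NOT the min; min changes only if -13 < -19.
New min = -19; changed? no

Answer: no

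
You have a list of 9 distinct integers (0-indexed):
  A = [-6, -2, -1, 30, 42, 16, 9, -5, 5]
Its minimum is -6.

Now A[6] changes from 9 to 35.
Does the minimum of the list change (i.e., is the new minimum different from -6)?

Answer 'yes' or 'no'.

Old min = -6
Change: A[6] 9 -> 35
Changed element was NOT the min; min changes only if 35 < -6.
New min = -6; changed? no

Answer: no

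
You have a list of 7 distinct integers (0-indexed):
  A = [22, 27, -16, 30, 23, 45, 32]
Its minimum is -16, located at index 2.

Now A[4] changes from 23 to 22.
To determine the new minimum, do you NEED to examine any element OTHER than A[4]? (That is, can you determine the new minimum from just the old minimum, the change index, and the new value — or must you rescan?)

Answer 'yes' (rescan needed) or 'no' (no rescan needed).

Answer: no

Derivation:
Old min = -16 at index 2
Change at index 4: 23 -> 22
Index 4 was NOT the min. New min = min(-16, 22). No rescan of other elements needed.
Needs rescan: no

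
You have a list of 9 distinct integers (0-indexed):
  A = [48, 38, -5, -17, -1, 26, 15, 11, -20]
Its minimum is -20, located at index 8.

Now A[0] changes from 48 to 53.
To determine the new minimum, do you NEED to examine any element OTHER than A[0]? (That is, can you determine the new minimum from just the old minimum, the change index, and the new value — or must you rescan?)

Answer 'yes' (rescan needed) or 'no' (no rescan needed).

Answer: no

Derivation:
Old min = -20 at index 8
Change at index 0: 48 -> 53
Index 0 was NOT the min. New min = min(-20, 53). No rescan of other elements needed.
Needs rescan: no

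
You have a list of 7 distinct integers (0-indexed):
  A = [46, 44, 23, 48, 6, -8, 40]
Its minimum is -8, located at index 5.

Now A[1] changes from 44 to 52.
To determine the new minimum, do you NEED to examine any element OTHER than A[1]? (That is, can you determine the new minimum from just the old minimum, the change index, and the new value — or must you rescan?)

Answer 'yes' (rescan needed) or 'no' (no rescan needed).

Answer: no

Derivation:
Old min = -8 at index 5
Change at index 1: 44 -> 52
Index 1 was NOT the min. New min = min(-8, 52). No rescan of other elements needed.
Needs rescan: no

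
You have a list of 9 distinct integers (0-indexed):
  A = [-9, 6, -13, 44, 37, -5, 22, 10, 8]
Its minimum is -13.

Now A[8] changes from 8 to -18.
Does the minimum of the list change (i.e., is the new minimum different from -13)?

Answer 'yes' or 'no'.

Old min = -13
Change: A[8] 8 -> -18
Changed element was NOT the min; min changes only if -18 < -13.
New min = -18; changed? yes

Answer: yes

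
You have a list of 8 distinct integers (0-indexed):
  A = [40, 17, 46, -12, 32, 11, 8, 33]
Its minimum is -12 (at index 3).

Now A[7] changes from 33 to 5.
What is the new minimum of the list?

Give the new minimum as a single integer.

Old min = -12 (at index 3)
Change: A[7] 33 -> 5
Changed element was NOT the old min.
  New min = min(old_min, new_val) = min(-12, 5) = -12

Answer: -12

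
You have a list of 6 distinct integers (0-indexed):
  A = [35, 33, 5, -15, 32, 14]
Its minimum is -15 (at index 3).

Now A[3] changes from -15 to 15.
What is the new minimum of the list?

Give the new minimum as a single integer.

Old min = -15 (at index 3)
Change: A[3] -15 -> 15
Changed element WAS the min. Need to check: is 15 still <= all others?
  Min of remaining elements: 5
  New min = min(15, 5) = 5

Answer: 5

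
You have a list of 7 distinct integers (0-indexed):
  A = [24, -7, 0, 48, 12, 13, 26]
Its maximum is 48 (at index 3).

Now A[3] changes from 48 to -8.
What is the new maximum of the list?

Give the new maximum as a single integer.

Old max = 48 (at index 3)
Change: A[3] 48 -> -8
Changed element WAS the max -> may need rescan.
  Max of remaining elements: 26
  New max = max(-8, 26) = 26

Answer: 26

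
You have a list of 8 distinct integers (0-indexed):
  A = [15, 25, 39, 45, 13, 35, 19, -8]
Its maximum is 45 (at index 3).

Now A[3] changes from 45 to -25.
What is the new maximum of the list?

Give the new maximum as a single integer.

Old max = 45 (at index 3)
Change: A[3] 45 -> -25
Changed element WAS the max -> may need rescan.
  Max of remaining elements: 39
  New max = max(-25, 39) = 39

Answer: 39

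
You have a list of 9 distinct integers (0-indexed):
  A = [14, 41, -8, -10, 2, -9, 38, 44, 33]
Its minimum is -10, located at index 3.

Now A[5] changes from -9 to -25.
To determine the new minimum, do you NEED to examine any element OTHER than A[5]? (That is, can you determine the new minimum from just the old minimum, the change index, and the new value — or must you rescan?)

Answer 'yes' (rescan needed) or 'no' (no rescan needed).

Old min = -10 at index 3
Change at index 5: -9 -> -25
Index 5 was NOT the min. New min = min(-10, -25). No rescan of other elements needed.
Needs rescan: no

Answer: no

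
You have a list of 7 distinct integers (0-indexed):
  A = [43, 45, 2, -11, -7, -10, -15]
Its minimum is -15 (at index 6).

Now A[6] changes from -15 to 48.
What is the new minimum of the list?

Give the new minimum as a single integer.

Answer: -11

Derivation:
Old min = -15 (at index 6)
Change: A[6] -15 -> 48
Changed element WAS the min. Need to check: is 48 still <= all others?
  Min of remaining elements: -11
  New min = min(48, -11) = -11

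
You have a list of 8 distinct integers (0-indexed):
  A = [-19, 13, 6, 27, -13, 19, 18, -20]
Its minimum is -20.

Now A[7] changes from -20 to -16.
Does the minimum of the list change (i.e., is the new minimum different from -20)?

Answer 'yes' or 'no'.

Old min = -20
Change: A[7] -20 -> -16
Changed element was the min; new min must be rechecked.
New min = -19; changed? yes

Answer: yes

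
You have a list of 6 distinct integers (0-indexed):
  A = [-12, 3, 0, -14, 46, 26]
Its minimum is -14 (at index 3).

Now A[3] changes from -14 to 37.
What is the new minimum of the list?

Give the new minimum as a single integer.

Old min = -14 (at index 3)
Change: A[3] -14 -> 37
Changed element WAS the min. Need to check: is 37 still <= all others?
  Min of remaining elements: -12
  New min = min(37, -12) = -12

Answer: -12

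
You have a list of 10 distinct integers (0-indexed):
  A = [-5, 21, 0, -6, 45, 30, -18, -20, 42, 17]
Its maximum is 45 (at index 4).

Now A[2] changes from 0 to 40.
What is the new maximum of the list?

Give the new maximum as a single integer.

Answer: 45

Derivation:
Old max = 45 (at index 4)
Change: A[2] 0 -> 40
Changed element was NOT the old max.
  New max = max(old_max, new_val) = max(45, 40) = 45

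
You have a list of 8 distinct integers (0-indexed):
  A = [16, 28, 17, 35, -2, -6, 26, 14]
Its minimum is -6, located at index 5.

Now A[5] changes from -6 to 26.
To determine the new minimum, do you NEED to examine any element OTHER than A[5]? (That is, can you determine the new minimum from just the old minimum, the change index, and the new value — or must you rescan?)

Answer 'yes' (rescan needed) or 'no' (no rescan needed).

Answer: yes

Derivation:
Old min = -6 at index 5
Change at index 5: -6 -> 26
Index 5 WAS the min and new value 26 > old min -6. Must rescan other elements to find the new min.
Needs rescan: yes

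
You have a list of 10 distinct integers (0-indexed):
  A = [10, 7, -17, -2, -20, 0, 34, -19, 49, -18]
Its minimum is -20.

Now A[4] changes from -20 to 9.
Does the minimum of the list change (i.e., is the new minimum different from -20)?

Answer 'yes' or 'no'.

Old min = -20
Change: A[4] -20 -> 9
Changed element was the min; new min must be rechecked.
New min = -19; changed? yes

Answer: yes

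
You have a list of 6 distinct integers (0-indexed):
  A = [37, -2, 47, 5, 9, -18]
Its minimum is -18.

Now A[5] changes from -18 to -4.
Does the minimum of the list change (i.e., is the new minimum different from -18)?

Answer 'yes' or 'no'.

Answer: yes

Derivation:
Old min = -18
Change: A[5] -18 -> -4
Changed element was the min; new min must be rechecked.
New min = -4; changed? yes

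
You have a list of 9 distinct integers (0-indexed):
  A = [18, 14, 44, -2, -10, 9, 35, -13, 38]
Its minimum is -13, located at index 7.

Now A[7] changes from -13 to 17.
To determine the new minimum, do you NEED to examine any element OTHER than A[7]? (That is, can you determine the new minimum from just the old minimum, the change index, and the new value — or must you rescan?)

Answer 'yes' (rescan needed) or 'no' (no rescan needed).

Old min = -13 at index 7
Change at index 7: -13 -> 17
Index 7 WAS the min and new value 17 > old min -13. Must rescan other elements to find the new min.
Needs rescan: yes

Answer: yes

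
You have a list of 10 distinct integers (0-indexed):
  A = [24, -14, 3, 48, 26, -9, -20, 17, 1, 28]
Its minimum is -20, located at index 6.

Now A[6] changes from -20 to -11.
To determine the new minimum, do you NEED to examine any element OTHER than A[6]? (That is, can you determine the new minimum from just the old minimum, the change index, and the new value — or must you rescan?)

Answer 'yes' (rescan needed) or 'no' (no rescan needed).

Old min = -20 at index 6
Change at index 6: -20 -> -11
Index 6 WAS the min and new value -11 > old min -20. Must rescan other elements to find the new min.
Needs rescan: yes

Answer: yes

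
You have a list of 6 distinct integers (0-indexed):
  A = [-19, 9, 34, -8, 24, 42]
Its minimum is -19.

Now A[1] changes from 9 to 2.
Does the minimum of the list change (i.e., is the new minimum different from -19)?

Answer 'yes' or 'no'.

Old min = -19
Change: A[1] 9 -> 2
Changed element was NOT the min; min changes only if 2 < -19.
New min = -19; changed? no

Answer: no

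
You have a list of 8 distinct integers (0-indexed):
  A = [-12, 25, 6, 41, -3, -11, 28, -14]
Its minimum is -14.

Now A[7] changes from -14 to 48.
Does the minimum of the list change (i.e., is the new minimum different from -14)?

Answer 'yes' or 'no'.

Old min = -14
Change: A[7] -14 -> 48
Changed element was the min; new min must be rechecked.
New min = -12; changed? yes

Answer: yes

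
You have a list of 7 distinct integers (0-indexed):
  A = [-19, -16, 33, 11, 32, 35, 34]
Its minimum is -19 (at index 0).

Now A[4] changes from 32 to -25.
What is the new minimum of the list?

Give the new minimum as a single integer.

Answer: -25

Derivation:
Old min = -19 (at index 0)
Change: A[4] 32 -> -25
Changed element was NOT the old min.
  New min = min(old_min, new_val) = min(-19, -25) = -25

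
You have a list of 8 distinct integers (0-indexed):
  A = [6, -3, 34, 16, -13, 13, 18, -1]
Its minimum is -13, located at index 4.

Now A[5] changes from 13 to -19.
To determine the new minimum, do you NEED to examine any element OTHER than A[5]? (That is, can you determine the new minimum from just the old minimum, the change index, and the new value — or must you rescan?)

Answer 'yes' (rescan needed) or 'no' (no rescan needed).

Old min = -13 at index 4
Change at index 5: 13 -> -19
Index 5 was NOT the min. New min = min(-13, -19). No rescan of other elements needed.
Needs rescan: no

Answer: no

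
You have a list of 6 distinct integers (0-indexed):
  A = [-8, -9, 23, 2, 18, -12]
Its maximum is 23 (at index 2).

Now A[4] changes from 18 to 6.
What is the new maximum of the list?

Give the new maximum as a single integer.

Answer: 23

Derivation:
Old max = 23 (at index 2)
Change: A[4] 18 -> 6
Changed element was NOT the old max.
  New max = max(old_max, new_val) = max(23, 6) = 23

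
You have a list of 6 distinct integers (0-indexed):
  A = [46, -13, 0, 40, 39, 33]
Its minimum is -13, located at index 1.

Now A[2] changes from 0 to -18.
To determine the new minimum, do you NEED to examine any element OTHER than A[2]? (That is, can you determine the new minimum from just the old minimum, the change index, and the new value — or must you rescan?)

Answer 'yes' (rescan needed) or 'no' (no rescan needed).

Answer: no

Derivation:
Old min = -13 at index 1
Change at index 2: 0 -> -18
Index 2 was NOT the min. New min = min(-13, -18). No rescan of other elements needed.
Needs rescan: no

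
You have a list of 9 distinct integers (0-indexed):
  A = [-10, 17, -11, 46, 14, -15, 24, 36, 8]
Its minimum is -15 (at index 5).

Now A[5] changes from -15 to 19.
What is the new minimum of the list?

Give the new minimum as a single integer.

Answer: -11

Derivation:
Old min = -15 (at index 5)
Change: A[5] -15 -> 19
Changed element WAS the min. Need to check: is 19 still <= all others?
  Min of remaining elements: -11
  New min = min(19, -11) = -11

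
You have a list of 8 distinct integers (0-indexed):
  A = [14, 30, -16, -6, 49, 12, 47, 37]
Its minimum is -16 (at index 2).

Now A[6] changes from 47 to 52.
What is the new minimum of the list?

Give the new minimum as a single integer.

Old min = -16 (at index 2)
Change: A[6] 47 -> 52
Changed element was NOT the old min.
  New min = min(old_min, new_val) = min(-16, 52) = -16

Answer: -16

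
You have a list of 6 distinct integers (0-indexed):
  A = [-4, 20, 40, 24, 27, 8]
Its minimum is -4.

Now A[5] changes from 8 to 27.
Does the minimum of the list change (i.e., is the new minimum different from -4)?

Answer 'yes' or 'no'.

Old min = -4
Change: A[5] 8 -> 27
Changed element was NOT the min; min changes only if 27 < -4.
New min = -4; changed? no

Answer: no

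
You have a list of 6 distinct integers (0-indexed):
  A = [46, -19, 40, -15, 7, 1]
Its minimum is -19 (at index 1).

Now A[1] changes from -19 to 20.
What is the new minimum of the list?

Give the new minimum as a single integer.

Answer: -15

Derivation:
Old min = -19 (at index 1)
Change: A[1] -19 -> 20
Changed element WAS the min. Need to check: is 20 still <= all others?
  Min of remaining elements: -15
  New min = min(20, -15) = -15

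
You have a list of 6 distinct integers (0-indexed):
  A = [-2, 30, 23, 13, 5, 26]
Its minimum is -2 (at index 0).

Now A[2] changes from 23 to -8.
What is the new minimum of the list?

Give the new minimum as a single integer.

Old min = -2 (at index 0)
Change: A[2] 23 -> -8
Changed element was NOT the old min.
  New min = min(old_min, new_val) = min(-2, -8) = -8

Answer: -8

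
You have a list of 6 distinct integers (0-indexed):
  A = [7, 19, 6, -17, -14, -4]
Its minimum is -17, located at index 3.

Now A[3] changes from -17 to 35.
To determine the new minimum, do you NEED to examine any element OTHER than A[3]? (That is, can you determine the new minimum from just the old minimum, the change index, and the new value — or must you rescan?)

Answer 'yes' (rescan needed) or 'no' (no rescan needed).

Answer: yes

Derivation:
Old min = -17 at index 3
Change at index 3: -17 -> 35
Index 3 WAS the min and new value 35 > old min -17. Must rescan other elements to find the new min.
Needs rescan: yes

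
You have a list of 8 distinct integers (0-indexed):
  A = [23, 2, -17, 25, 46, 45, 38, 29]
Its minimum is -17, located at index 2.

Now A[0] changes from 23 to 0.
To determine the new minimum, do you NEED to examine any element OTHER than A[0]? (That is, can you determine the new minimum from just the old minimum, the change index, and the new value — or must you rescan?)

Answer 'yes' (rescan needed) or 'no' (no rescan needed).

Old min = -17 at index 2
Change at index 0: 23 -> 0
Index 0 was NOT the min. New min = min(-17, 0). No rescan of other elements needed.
Needs rescan: no

Answer: no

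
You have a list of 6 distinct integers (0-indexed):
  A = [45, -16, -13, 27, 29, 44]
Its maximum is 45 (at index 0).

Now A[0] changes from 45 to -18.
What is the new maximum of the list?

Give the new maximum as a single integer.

Old max = 45 (at index 0)
Change: A[0] 45 -> -18
Changed element WAS the max -> may need rescan.
  Max of remaining elements: 44
  New max = max(-18, 44) = 44

Answer: 44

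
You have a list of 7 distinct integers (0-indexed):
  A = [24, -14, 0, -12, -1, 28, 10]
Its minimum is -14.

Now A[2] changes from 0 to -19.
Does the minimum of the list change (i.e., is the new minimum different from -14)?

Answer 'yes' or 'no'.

Old min = -14
Change: A[2] 0 -> -19
Changed element was NOT the min; min changes only if -19 < -14.
New min = -19; changed? yes

Answer: yes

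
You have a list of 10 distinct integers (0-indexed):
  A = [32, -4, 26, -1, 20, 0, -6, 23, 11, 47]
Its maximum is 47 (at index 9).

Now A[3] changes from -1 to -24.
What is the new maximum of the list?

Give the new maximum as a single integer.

Old max = 47 (at index 9)
Change: A[3] -1 -> -24
Changed element was NOT the old max.
  New max = max(old_max, new_val) = max(47, -24) = 47

Answer: 47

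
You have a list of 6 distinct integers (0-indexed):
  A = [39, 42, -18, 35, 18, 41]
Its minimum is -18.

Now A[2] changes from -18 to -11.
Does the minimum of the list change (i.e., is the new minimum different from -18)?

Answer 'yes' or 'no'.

Old min = -18
Change: A[2] -18 -> -11
Changed element was the min; new min must be rechecked.
New min = -11; changed? yes

Answer: yes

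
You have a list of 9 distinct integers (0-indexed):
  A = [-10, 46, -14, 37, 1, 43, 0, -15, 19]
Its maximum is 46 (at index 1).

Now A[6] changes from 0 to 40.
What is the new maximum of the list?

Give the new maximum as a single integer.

Old max = 46 (at index 1)
Change: A[6] 0 -> 40
Changed element was NOT the old max.
  New max = max(old_max, new_val) = max(46, 40) = 46

Answer: 46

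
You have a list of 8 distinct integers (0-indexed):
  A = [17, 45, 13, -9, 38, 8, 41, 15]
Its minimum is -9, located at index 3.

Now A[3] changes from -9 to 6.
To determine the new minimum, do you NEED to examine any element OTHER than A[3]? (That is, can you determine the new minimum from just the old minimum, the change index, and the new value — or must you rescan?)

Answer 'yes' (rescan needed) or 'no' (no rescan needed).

Old min = -9 at index 3
Change at index 3: -9 -> 6
Index 3 WAS the min and new value 6 > old min -9. Must rescan other elements to find the new min.
Needs rescan: yes

Answer: yes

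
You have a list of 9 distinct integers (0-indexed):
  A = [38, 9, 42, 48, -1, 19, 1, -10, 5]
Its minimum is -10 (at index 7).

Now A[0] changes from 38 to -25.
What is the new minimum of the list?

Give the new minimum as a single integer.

Answer: -25

Derivation:
Old min = -10 (at index 7)
Change: A[0] 38 -> -25
Changed element was NOT the old min.
  New min = min(old_min, new_val) = min(-10, -25) = -25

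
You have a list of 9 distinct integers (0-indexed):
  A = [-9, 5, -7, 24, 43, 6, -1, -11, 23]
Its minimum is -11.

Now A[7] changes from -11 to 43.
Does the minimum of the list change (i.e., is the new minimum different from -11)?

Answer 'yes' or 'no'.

Old min = -11
Change: A[7] -11 -> 43
Changed element was the min; new min must be rechecked.
New min = -9; changed? yes

Answer: yes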